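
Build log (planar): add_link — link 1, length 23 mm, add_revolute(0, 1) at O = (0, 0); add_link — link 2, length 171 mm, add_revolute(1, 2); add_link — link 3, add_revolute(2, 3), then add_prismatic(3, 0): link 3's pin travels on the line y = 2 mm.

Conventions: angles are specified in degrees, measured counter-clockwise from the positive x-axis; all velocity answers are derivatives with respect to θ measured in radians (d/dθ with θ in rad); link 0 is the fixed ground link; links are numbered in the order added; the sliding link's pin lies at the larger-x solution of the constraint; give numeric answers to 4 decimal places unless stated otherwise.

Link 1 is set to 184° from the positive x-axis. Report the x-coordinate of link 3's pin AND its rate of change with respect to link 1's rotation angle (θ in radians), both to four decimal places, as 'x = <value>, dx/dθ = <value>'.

geometry: r = 23 mm, L = 171 mm, e = 2 mm
crank pin P = (r cos θ, r sin θ) = (-22.943973, -1.604399)
h = r sin θ − e = -1.604399 − 2 = -3.604399
x = r cos θ + √(L² − h²) = -22.943973 + 170.962008 = 148.018035
dx/dθ = −r sin θ − h·r cos θ/√(L² − h²) (θ in radians; h = -3.604399) = 1.120670

x = 148.0180, dx/dθ = 1.1207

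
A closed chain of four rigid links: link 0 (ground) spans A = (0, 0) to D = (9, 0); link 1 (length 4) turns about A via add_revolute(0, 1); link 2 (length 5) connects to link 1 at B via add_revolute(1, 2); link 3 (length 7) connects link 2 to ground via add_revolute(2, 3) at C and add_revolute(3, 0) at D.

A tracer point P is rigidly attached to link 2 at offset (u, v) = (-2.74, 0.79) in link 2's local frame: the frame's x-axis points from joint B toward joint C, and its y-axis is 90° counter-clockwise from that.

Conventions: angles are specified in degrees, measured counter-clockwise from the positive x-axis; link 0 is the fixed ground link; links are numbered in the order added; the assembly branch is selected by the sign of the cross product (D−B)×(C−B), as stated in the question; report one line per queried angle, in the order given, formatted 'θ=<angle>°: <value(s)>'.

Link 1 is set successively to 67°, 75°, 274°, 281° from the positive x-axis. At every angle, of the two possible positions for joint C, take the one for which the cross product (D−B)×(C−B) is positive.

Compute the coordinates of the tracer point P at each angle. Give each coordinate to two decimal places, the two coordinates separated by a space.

A=(0,0), D=(9.00,0)
θ=67°: B = A + 4.00·(cos67°, sin67°) = (1.5629, 3.6820)
θ=67°: |BD| = 8.2986
θ=67°: circle(B,5.00) ∩ circle(D,7.00): a=2.7033, h=4.2062
θ=67°:   candidates: C₊=(5.8518,6.2521) cross=34.906; C₋=(2.1193,-1.2869) cross=-34.906
θ=67°:   branch + wants cross > 0 → take C=(5.8518,6.2521) (cross=34.906)
θ=67°: ex = (C−B)/|BC| = (0.8578,0.5140); ey = (-0.5140,0.8578)
θ=67°: P = B + -2.74·ex + 0.79·ey = (-1.1935,2.9513)
θ=75°: B = A + 4.00·(cos75°, sin75°) = (1.0353, 3.8637)
θ=75°: |BD| = 8.8524
θ=75°: circle(B,5.00) ∩ circle(D,7.00): a=3.0706, h=3.9460
θ=75°:   candidates: C₊=(5.5203,6.0738) cross=34.932; C₋=(2.0757,-1.0268) cross=-34.932
θ=75°:   branch + wants cross > 0 → take C=(5.5203,6.0738) (cross=34.932)
θ=75°: ex = (C−B)/|BC| = (0.8970,0.4420); ey = (-0.4420,0.8970)
θ=75°: P = B + -2.74·ex + 0.79·ey = (-1.7717,3.3612)
θ=274°: B = A + 4.00·(cos274°, sin274°) = (0.2790, -3.9903)
θ=274°: |BD| = 9.5905
θ=274°: circle(B,5.00) ∩ circle(D,7.00): a=3.5440, h=3.5270
θ=274°:   candidates: C₊=(2.0342,0.6915) cross=33.826; C₋=(4.9692,-5.7230) cross=-33.826
θ=274°:   branch + wants cross > 0 → take C=(2.0342,0.6915) (cross=33.826)
θ=274°: ex = (C−B)/|BC| = (0.3510,0.9364); ey = (-0.9364,0.3510)
θ=274°: P = B + -2.74·ex + 0.79·ey = (-1.4226,-6.2786)
θ=281°: B = A + 4.00·(cos281°, sin281°) = (0.7632, -3.9265)
θ=281°: |BD| = 9.1248
θ=281°: circle(B,5.00) ∩ circle(D,7.00): a=3.2473, h=3.8020
θ=281°:   candidates: C₊=(2.0585,0.9028) cross=34.692; C₋=(5.3305,-5.9611) cross=-34.692
θ=281°:   branch + wants cross > 0 → take C=(2.0585,0.9028) (cross=34.692)
θ=281°: ex = (C−B)/|BC| = (0.2590,0.9659); ey = (-0.9659,0.2590)
θ=281°: P = B + -2.74·ex + 0.79·ey = (-0.7096,-6.3683)

θ=67°: -1.19 2.95
θ=75°: -1.77 3.36
θ=274°: -1.42 -6.28
θ=281°: -0.71 -6.37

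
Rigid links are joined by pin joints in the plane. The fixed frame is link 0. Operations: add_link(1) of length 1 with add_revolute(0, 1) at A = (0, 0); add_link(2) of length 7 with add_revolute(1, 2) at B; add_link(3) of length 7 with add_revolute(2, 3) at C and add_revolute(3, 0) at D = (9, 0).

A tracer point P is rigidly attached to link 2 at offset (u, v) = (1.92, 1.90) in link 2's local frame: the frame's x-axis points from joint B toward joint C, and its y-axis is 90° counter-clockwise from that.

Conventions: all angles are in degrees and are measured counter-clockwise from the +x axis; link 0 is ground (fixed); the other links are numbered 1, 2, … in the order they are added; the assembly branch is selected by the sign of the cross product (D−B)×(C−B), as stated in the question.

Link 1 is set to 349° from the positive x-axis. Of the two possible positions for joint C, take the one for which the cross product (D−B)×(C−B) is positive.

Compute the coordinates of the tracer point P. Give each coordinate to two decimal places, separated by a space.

A=(0,0), D=(9.00,0)
B = A + 1.00·(cos349°, sin349°) = (0.9816, -0.1908)
|BD| = 8.0206
circle(B,7.00) ∩ circle(D,7.00): a=4.0103, h=5.7374
  candidates: C₊=(4.8543,5.6403) cross=46.017; C₋=(5.1273,-5.8311) cross=-46.017
  branch + wants cross > 0 → take C=(4.8543,5.6403) (cross=46.017)
ex = (C−B)/|BC| = (0.5532,0.8330); ey = (-0.8330,0.5532)
P = B + 1.92·ex + 1.90·ey = (0.4611,2.4598)

0.46 2.46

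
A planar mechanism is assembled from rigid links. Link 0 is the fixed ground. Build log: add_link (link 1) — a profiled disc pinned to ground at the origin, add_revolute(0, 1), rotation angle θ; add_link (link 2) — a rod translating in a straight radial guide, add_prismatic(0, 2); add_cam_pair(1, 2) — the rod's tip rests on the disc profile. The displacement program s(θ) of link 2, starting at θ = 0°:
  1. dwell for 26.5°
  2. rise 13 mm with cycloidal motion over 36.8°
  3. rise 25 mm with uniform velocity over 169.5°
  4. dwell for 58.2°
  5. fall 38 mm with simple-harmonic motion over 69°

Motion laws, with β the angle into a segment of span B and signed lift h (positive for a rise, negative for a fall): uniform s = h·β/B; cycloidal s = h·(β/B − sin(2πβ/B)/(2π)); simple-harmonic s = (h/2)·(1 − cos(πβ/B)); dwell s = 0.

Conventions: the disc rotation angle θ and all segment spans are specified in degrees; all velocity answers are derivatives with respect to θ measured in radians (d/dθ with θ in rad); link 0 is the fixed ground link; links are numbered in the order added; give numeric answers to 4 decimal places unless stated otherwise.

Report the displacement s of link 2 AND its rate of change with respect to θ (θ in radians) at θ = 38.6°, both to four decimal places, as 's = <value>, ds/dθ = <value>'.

seg 1 [0°–26.5°] dwell: s stays 0.0000
seg 2 [26.5°–63.3°] cycloidal, h=13: θ=38.6° here. β=12.1, B=36.8. 13·(0.3288 − sin(2π·0.3288)/(2π)) = 2.4539 → s = 2.4539
velocity in seg [26.5°–63.3°] (cycloidal), θ in radians: β = 12.1° = 0.2112 rad, B = 36.8° = 0.6423 rad; ds/dθ = (h/B)(1 − cos(2πβ/B)) = (13/0.6423)(1 − cos(2π·0.3288)) = 29.857702 mm/rad

s = 2.4539, ds/dθ = 29.8577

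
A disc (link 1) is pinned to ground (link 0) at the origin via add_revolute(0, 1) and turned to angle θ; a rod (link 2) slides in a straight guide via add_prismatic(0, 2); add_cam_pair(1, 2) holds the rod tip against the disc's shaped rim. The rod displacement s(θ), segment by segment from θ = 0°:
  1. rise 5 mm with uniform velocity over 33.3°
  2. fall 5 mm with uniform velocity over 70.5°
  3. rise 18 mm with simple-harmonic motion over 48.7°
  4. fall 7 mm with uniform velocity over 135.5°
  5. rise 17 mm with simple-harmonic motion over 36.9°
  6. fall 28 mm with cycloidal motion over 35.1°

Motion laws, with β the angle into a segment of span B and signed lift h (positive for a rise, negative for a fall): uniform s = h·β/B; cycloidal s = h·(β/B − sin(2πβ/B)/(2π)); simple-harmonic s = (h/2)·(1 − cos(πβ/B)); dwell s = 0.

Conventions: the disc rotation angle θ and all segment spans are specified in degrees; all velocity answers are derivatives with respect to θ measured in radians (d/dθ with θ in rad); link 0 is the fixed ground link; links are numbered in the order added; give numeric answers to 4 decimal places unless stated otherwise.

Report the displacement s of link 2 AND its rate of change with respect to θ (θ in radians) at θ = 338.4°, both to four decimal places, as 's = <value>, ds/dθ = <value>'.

segment 1 (0° to 33.3°, uniform, h = 5) is passed completely: s = 0.0000 + (5) = 5.0000
segment 2 (33.3° to 103.8°, uniform, h = -5) is passed completely: s = 5.0000 + (-5) = 0.0000
segment 3 (103.8° to 152.5°, simple-harmonic, h = 18) is passed completely: s = 0.0000 + (18) = 18.0000
segment 4 (152.5° to 288°, uniform, h = -7) is passed completely: s = 18.0000 + (-7) = 11.0000
segment 5 (288° to 324.9°, simple-harmonic, h = 17) is passed completely: s = 11.0000 + (17) = 28.0000
θ = 338.4° falls in segment 6 (324.9° to 360°, cycloidal, h = -28): β = 338.4 − 324.9 = 13.5°, B = 35.1°; Δs = -28·(0.3846 − sin(2π·0.3846)/(2π)) = -7.8141; s = 28.0000 − 7.8141 = 20.1859
velocity in seg [324.9°–360°] (cycloidal), θ in radians: β = 13.5° = 0.2356 rad, B = 35.1° = 0.6126 rad; ds/dθ = (h/B)(1 − cos(2πβ/B)) = ((-28)/0.6126)(1 − cos(2π·0.3846)) = -79.917493 mm/rad

s = 20.1859, ds/dθ = -79.9175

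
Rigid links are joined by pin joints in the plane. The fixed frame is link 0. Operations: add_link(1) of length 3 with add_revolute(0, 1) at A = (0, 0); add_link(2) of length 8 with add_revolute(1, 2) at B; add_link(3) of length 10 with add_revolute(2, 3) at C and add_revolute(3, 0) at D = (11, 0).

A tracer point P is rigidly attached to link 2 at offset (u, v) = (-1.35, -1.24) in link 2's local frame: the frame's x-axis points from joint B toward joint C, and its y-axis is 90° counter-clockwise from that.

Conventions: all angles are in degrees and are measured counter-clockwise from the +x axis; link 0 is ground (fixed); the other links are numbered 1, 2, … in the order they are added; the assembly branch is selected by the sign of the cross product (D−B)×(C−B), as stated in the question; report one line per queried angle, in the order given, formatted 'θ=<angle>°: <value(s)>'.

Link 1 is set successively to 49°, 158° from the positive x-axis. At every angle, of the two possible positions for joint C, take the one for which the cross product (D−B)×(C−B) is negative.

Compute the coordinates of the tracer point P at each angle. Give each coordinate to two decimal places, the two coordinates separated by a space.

A=(0,0), D=(11.00,0)
θ=49°: B = A + 3.00·(cos49°, sin49°) = (1.9682, 2.2641)
θ=49°: |BD| = 9.3113
θ=49°: circle(B,8.00) ∩ circle(D,10.00): a=2.7225, h=7.5225
θ=49°:   candidates: C₊=(6.4381,8.8988) cross=70.044; C₋=(2.7798,-5.6946) cross=-70.044
θ=49°:   branch - wants cross < 0 → take C=(2.7798,-5.6946) (cross=-70.044)
θ=49°: ex = (C−B)/|BC| = (0.1015,-0.9948); ey = (0.9948,0.1015)
θ=49°: P = B + -1.35·ex + -1.24·ey = (0.5976,3.4814)
θ=158°: B = A + 3.00·(cos158°, sin158°) = (-2.7816, 1.1238)
θ=158°: |BD| = 13.8273
θ=158°: circle(B,8.00) ∩ circle(D,10.00): a=5.6119, h=5.7015
θ=158°:   candidates: C₊=(3.2751,6.3503) cross=78.836; C₋=(2.3484,-5.0149) cross=-78.836
θ=158°:   branch - wants cross < 0 → take C=(2.3484,-5.0149) (cross=-78.836)
θ=158°: ex = (C−B)/|BC| = (0.6412,-0.7673); ey = (0.7673,0.6412)
θ=158°: P = B + -1.35·ex + -1.24·ey = (-4.5987,1.3646)

θ=49°: 0.60 3.48
θ=158°: -4.60 1.36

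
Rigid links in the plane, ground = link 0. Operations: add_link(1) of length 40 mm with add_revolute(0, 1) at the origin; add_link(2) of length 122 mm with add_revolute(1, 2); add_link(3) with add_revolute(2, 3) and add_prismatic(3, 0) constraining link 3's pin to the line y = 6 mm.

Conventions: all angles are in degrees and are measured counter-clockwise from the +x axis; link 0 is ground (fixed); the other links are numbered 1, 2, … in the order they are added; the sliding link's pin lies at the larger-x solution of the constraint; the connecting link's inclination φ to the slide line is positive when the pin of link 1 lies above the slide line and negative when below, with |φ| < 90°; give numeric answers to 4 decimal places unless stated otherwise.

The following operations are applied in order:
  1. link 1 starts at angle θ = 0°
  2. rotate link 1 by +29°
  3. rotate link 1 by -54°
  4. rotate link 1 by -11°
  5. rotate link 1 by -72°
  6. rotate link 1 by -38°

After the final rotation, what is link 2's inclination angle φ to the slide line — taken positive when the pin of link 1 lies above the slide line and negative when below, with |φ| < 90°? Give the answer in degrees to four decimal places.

geometry: r = 40 mm, L = 122 mm, e = 6 mm; θ starts at 0°
rotate link 1 by +29°: θ ← 0° +29° = 29°
rotate link 1 by -54°: θ ← 29° -54° = -25°
rotate link 1 by -11°: θ ← -25° -11° = -36°
rotate link 1 by -72°: θ ← -36° -72° = -108°
rotate link 1 by -38°: θ ← -108° -38° = -146°
h = r sin θ − e = -22.367716 − 6 = -28.367716
sin φ = h / L = -28.367716 / 122 = -0.23252226
φ = arcsin(-0.23252226) = -13.445614°

-13.4456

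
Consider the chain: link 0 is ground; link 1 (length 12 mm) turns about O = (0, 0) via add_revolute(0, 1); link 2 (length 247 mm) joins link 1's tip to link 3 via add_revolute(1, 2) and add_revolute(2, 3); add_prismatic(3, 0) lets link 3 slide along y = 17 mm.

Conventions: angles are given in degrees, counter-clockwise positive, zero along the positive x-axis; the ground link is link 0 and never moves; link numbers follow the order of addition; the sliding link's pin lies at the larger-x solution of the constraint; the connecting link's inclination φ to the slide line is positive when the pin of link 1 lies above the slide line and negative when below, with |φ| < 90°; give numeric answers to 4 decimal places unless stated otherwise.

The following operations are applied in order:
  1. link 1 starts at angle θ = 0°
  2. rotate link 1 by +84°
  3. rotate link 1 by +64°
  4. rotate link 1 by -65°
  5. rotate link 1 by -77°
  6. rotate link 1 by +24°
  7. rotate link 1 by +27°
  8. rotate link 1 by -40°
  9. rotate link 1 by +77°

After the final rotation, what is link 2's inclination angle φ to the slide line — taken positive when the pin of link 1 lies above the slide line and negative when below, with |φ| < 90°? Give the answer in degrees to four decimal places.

geometry: r = 12 mm, L = 247 mm, e = 17 mm; θ starts at 0°
rotate link 1 by +84°: θ ← 0° +84° = 84°
rotate link 1 by +64°: θ ← 84° +64° = 148°
rotate link 1 by -65°: θ ← 148° -65° = 83°
rotate link 1 by -77°: θ ← 83° -77° = 6°
rotate link 1 by +24°: θ ← 6° +24° = 30°
rotate link 1 by +27°: θ ← 30° +27° = 57°
rotate link 1 by -40°: θ ← 57° -40° = 17°
rotate link 1 by +77°: θ ← 17° +77° = 94°
h = r sin θ − e = 11.970769 − 17 = -5.029231
sin φ = h / L = -5.029231 / 247 = -0.02036126
φ = arcsin(-0.02036126) = -1.166695°

-1.1667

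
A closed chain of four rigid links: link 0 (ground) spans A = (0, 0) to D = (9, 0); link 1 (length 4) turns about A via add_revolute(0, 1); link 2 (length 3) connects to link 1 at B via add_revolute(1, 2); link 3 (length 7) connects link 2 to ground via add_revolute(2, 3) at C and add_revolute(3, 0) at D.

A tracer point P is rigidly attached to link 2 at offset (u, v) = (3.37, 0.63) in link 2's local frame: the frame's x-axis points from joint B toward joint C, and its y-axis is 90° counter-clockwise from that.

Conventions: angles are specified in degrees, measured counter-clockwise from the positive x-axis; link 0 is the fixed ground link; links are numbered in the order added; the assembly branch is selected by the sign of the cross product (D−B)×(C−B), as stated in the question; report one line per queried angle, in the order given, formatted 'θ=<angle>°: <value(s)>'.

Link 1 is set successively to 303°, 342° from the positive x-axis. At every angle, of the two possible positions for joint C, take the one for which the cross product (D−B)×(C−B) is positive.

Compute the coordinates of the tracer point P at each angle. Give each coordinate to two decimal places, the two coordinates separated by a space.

A=(0,0), D=(9.00,0)
θ=303°: B = A + 4.00·(cos303°, sin303°) = (2.1786, -3.3547)
θ=303°: |BD| = 7.6017
θ=303°: circle(B,3.00) ∩ circle(D,7.00): a=1.1699, h=2.7625
θ=303°:   candidates: C₊=(2.0092,-0.3595) cross=21.000; C₋=(4.4475,-5.3174) cross=-21.000
θ=303°:   branch + wants cross > 0 → take C=(2.0092,-0.3595) (cross=21.000)
θ=303°: ex = (C−B)/|BC| = (-0.0564,0.9984); ey = (-0.9984,-0.0564)
θ=303°: P = B + 3.37·ex + 0.63·ey = (1.3594,-0.0256)
θ=342°: B = A + 4.00·(cos342°, sin342°) = (3.8042, -1.2361)
θ=342°: |BD| = 5.3408
θ=342°: circle(B,3.00) ∩ circle(D,7.00): a=-1.0744, h=2.8010
θ=342°:   candidates: C₊=(2.1107,1.2402) cross=14.960; C₋=(3.4073,-4.2097) cross=-14.960
θ=342°:   branch + wants cross > 0 → take C=(2.1107,1.2402) (cross=14.960)
θ=342°: ex = (C−B)/|BC| = (-0.5645,0.8254); ey = (-0.8254,-0.5645)
θ=342°: P = B + 3.37·ex + 0.63·ey = (1.3819,1.1900)

θ=303°: 1.36 -0.03
θ=342°: 1.38 1.19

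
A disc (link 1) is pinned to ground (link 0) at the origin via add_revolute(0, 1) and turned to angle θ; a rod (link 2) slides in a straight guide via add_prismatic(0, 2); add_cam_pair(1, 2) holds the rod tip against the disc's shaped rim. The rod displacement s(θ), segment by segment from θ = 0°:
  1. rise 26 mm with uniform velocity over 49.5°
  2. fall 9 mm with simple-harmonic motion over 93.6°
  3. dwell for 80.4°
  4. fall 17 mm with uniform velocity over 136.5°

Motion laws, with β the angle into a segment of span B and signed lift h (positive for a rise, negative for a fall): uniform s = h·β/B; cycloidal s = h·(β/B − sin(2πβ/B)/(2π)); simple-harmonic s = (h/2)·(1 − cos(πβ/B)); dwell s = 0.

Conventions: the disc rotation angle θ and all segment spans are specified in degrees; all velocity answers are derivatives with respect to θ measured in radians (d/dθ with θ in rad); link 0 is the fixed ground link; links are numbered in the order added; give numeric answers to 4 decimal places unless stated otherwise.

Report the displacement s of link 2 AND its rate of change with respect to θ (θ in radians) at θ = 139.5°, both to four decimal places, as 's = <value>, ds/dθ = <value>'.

segment 1 (0° to 49.5°, uniform, h = 26) is passed completely: s = 0.0000 + (26) = 26.0000
θ = 139.5° falls in segment 2 (49.5° to 143.1°, simple-harmonic, h = -9): β = 139.5 − 49.5 = 90°, B = 93.6°; Δs = -9/2·(1 − cos(π·0.9615)) = -8.9672; s = 26.0000 − 8.9672 = 17.0328
velocity in seg [49.5°–143.1°] (simple-harmonic), θ in radians: β = 90° = 1.5708 rad, B = 93.6° = 1.6336 rad; ds/dθ = (πh/(2B)) sin(πβ/B) = (π·(-9)/(2·1.6336)) sin(π·0.9615) = -1.043106 mm/rad

s = 17.0328, ds/dθ = -1.0431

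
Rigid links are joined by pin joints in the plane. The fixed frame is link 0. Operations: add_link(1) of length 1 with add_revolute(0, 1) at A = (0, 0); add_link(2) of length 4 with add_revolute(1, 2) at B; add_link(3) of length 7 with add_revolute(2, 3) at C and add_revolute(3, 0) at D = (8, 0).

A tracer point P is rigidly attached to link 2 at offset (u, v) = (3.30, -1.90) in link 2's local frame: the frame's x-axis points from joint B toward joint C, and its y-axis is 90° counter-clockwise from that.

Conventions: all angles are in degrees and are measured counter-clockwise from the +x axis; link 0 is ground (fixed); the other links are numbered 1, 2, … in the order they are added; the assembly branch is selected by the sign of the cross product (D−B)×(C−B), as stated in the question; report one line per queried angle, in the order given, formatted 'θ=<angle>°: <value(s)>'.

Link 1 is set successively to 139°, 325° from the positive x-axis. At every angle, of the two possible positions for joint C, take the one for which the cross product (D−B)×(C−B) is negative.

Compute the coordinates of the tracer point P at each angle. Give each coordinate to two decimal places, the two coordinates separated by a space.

A=(0,0), D=(8.00,0)
θ=139°: B = A + 1.00·(cos139°, sin139°) = (-0.7547, 0.6561)
θ=139°: |BD| = 8.7793
θ=139°: circle(B,4.00) ∩ circle(D,7.00): a=2.5102, h=3.1143
θ=139°:   candidates: C₊=(1.9812,3.5741) cross=27.341; C₋=(1.5157,-2.6371) cross=-27.341
θ=139°:   branch - wants cross < 0 → take C=(1.5157,-2.6371) (cross=-27.341)
θ=139°: ex = (C−B)/|BC| = (0.5676,-0.8233); ey = (0.8233,0.5676)
θ=139°: P = B + 3.30·ex + -1.90·ey = (-0.4458,-3.1393)
θ=325°: B = A + 1.00·(cos325°, sin325°) = (0.8192, -0.5736)
θ=325°: |BD| = 7.2037
θ=325°: circle(B,4.00) ∩ circle(D,7.00): a=1.3114, h=3.7789
θ=325°:   candidates: C₊=(1.8255,3.2978) cross=27.222; C₋=(2.4273,-4.2361) cross=-27.222
θ=325°:   branch - wants cross < 0 → take C=(2.4273,-4.2361) (cross=-27.222)
θ=325°: ex = (C−B)/|BC| = (0.4020,-0.9156); ey = (0.9156,0.4020)
θ=325°: P = B + 3.30·ex + -1.90·ey = (0.4061,-4.3590)

θ=139°: -0.45 -3.14
θ=325°: 0.41 -4.36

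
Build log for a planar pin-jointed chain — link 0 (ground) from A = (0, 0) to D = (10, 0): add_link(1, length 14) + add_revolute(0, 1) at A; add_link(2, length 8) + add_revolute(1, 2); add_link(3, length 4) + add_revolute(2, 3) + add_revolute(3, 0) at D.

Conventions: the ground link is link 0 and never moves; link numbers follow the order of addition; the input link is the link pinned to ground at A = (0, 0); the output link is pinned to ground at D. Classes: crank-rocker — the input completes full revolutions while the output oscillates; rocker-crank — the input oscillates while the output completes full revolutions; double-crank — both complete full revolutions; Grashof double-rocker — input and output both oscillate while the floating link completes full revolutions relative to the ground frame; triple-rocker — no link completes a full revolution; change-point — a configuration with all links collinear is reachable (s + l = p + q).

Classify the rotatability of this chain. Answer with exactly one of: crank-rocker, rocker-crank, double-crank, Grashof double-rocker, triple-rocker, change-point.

lengths: ground=10, input=14, coupler=8, output=4
sorted: s=4 (shortest), l=14 (longest), p+q=18
s + l = 18 vs p + q = 18
s + l = p + q → change-point (collinear configuration reachable)

change-point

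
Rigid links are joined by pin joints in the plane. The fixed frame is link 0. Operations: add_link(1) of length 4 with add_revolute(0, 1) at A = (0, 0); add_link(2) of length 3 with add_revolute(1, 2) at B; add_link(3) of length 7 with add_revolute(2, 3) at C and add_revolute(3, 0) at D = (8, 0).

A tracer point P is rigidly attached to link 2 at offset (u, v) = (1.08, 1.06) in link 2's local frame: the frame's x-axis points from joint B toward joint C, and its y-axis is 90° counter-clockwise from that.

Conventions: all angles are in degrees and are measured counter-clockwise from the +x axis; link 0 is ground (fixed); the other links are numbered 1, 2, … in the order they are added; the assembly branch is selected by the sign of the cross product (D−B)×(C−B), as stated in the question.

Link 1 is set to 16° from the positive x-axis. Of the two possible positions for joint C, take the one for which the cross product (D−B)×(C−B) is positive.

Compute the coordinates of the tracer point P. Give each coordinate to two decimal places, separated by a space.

A=(0,0), D=(8.00,0)
B = A + 4.00·(cos16°, sin16°) = (3.8450, 1.1025)
|BD| = 4.2987
circle(B,3.00) ∩ circle(D,7.00): a=-2.5031, h=1.6536
  candidates: C₊=(1.8497,3.3428) cross=7.108; C₋=(1.0015,0.1463) cross=-7.108
  branch + wants cross > 0 → take C=(1.8497,3.3428) (cross=7.108)
ex = (C−B)/|BC| = (-0.6651,0.7468); ey = (-0.7468,-0.6651)
P = B + 1.08·ex + 1.06·ey = (2.3352,1.2040)

2.34 1.20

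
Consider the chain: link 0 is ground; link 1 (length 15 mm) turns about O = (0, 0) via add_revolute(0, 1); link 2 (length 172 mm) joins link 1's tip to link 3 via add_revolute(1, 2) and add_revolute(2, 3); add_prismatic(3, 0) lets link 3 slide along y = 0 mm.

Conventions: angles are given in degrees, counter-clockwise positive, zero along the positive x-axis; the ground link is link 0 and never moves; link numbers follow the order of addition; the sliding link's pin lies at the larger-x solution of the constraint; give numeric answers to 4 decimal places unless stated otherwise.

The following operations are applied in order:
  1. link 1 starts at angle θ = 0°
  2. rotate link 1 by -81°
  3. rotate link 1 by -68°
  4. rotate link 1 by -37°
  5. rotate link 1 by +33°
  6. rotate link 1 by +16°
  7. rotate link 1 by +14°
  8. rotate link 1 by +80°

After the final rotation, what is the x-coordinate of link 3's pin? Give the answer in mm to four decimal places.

geometry: r = 15 mm, L = 172 mm, e = 0 mm; θ starts at 0°
rotate link 1 by -81°: θ ← 0° -81° = -81°
rotate link 1 by -68°: θ ← -81° -68° = -149°
rotate link 1 by -37°: θ ← -149° -37° = -186°
rotate link 1 by +33°: θ ← -186° +33° = -153°
rotate link 1 by +16°: θ ← -153° +16° = -137°
rotate link 1 by +14°: θ ← -137° +14° = -123°
rotate link 1 by +80°: θ ← -123° +80° = -43°
crank pin P = (r cos θ, r sin θ) = (10.970306, -10.229975)
h = r sin θ − e = -10.229975 − 0 = -10.229975
x = r cos θ + √(L² − h²) = 10.970306 + 171.695508 = 182.665814

182.6658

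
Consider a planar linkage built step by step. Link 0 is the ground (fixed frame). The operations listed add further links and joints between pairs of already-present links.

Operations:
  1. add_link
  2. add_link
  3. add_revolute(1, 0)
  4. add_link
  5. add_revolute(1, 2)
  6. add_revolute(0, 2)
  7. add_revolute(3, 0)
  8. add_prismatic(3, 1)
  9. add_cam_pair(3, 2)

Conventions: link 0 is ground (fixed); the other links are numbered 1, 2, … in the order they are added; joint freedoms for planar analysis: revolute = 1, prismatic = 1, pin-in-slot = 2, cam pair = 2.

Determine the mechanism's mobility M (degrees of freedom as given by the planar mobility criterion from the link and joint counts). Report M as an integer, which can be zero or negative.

L=1 J1=0 J2=0
add link → L=2 J1=0 J2=0
add link → L=3 J1=0 J2=0
R@1,0 dof=1 J1 → L=3 J1=1 J2=0
add link → L=4 J1=1 J2=0
R@1,2 dof=1 J1 → L=4 J1=2 J2=0
R@0,2 dof=1 J1 → L=4 J1=3 J2=0
R@3,0 dof=1 J1 → L=4 J1=4 J2=0
P@3,1 dof=1 J1 → L=4 J1=5 J2=0
C@3,2 dof=2 J2 → L=4 J1=5 J2=1
M=3(L−1)−2J1−J2=3·3−2·5−1=-2

M = -2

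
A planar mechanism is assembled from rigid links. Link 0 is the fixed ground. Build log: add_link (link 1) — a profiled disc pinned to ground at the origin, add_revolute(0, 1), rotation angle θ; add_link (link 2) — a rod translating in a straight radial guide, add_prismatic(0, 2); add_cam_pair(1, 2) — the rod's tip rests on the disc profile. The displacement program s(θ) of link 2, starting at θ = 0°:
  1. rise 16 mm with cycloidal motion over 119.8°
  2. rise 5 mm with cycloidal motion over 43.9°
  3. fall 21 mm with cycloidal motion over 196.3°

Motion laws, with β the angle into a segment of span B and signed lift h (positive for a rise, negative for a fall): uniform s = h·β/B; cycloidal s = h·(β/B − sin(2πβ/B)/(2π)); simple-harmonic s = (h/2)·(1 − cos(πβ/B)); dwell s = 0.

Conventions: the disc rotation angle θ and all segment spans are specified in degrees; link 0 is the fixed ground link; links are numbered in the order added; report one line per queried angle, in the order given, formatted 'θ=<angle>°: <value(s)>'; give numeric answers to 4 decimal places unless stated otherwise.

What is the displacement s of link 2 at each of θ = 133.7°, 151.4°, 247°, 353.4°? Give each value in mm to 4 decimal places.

seg 1 [0°–119.8°] cycloidal, h=16: full span → s += 16 → s = 16.0000
seg 2 [119.8°–163.7°] cycloidal, h=5: θ=133.7° here. β=13.9, B=43.9. 5·(0.3166 − sin(2π·0.3166)/(2π)) = 0.8561 → s = 16.8561
seg 2 [119.8°–163.7°] cycloidal, h=5: θ=151.4° here. β=31.6, B=43.9. 5·(0.7198 − sin(2π·0.7198)/(2π)) = 4.3806 → s = 20.3806
seg 2 [119.8°–163.7°] cycloidal, h=5: full span → s += 5 → s = 21.0000
seg 3 [163.7°–360°] cycloidal, h=-21: θ=247° here. β=83.3, B=196.3. -21·(0.4244 − sin(2π·0.4244)/(2π)) = -7.3819 → s = 13.6181
seg 3 [163.7°–360°] cycloidal, h=-21: θ=353.4° here. β=189.7, B=196.3. -21·(0.9664 − sin(2π·0.9664)/(2π)) = -20.9948 → s = 0.0052

θ=133.7°: 16.8561
θ=151.4°: 20.3806
θ=247°: 13.6181
θ=353.4°: 0.0052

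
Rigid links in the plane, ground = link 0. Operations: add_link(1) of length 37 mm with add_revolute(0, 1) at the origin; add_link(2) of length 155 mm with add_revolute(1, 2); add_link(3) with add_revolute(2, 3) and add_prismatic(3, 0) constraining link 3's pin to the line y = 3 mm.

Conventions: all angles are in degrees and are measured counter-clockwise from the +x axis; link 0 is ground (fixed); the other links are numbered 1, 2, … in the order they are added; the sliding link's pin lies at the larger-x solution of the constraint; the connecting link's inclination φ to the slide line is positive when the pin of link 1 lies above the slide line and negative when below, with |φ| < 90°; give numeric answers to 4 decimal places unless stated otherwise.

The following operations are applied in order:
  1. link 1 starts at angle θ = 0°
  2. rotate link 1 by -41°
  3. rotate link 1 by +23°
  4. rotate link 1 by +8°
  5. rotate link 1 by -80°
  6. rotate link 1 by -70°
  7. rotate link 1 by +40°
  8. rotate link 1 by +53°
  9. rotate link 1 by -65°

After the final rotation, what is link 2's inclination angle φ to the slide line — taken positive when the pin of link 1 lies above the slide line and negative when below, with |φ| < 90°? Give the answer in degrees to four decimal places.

geometry: r = 37 mm, L = 155 mm, e = 3 mm; θ starts at 0°
rotate link 1 by -41°: θ ← 0° -41° = -41°
rotate link 1 by +23°: θ ← -41° +23° = -18°
rotate link 1 by +8°: θ ← -18° +8° = -10°
rotate link 1 by -80°: θ ← -10° -80° = -90°
rotate link 1 by -70°: θ ← -90° -70° = -160°
rotate link 1 by +40°: θ ← -160° +40° = -120°
rotate link 1 by +53°: θ ← -120° +53° = -67°
rotate link 1 by -65°: θ ← -67° -65° = -132°
h = r sin θ − e = -27.496359 − 3 = -30.496359
sin φ = h / L = -30.496359 / 155 = -0.19675070
φ = arcsin(-0.19675070) = -11.347013°

-11.3470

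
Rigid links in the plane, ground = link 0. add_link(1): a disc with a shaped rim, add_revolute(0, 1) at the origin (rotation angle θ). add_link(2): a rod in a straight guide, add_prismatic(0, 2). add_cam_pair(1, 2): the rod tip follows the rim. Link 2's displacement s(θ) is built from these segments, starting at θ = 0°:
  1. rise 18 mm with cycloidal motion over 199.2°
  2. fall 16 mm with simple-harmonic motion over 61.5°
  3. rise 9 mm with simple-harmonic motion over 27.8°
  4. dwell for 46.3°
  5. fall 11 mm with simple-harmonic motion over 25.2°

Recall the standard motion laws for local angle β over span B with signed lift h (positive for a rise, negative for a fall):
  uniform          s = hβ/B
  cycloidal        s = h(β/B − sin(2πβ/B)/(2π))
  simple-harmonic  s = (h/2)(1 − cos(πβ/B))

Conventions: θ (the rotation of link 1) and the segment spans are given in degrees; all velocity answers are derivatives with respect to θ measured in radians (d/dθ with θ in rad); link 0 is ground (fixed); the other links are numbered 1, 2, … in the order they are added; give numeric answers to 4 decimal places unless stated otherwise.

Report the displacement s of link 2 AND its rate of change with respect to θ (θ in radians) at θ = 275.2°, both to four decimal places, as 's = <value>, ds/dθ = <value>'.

segment 1 (0° to 199.2°, cycloidal, h = 18) is passed completely: s = 0.0000 + (18) = 18.0000
segment 2 (199.2° to 260.7°, simple-harmonic, h = -16) is passed completely: s = 18.0000 + (-16) = 2.0000
θ = 275.2° falls in segment 3 (260.7° to 288.5°, simple-harmonic, h = 9): β = 275.2 − 260.7 = 14.5°, B = 27.8°; Δs = 9/2·(1 − cos(π·0.5216)) = 4.8049; s = 2.0000 + 4.8049 = 6.8049
velocity in seg [260.7°–288.5°] (simple-harmonic), θ in radians: β = 14.5° = 0.2531 rad, B = 27.8° = 0.4852 rad; ds/dθ = (πh/(2B)) sin(πβ/B) = (π·9/(2·0.4852)) sin(π·0.5216) = 29.069740 mm/rad

s = 6.8049, ds/dθ = 29.0697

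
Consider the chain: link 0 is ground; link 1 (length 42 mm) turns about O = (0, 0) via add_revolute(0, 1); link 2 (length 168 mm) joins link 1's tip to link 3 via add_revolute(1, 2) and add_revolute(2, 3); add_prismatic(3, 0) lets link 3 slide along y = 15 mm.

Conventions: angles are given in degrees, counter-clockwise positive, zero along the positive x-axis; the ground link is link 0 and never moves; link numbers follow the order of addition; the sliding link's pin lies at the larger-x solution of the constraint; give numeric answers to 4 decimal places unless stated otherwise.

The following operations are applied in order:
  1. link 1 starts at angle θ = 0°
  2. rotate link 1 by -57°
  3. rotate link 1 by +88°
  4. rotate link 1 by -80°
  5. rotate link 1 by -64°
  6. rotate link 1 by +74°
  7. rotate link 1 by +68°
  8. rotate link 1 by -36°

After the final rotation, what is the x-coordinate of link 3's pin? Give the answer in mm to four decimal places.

geometry: r = 42 mm, L = 168 mm, e = 15 mm; θ starts at 0°
rotate link 1 by -57°: θ ← 0° -57° = -57°
rotate link 1 by +88°: θ ← -57° +88° = 31°
rotate link 1 by -80°: θ ← 31° -80° = -49°
rotate link 1 by -64°: θ ← -49° -64° = -113°
rotate link 1 by +74°: θ ← -113° +74° = -39°
rotate link 1 by +68°: θ ← -39° +68° = 29°
rotate link 1 by -36°: θ ← 29° -36° = -7°
crank pin P = (r cos θ, r sin θ) = (41.686938, -5.118512)
h = r sin θ − e = -5.118512 − 15 = -20.118512
x = r cos θ + √(L² − h²) = 41.686938 + 166.791023 = 208.477962

208.4780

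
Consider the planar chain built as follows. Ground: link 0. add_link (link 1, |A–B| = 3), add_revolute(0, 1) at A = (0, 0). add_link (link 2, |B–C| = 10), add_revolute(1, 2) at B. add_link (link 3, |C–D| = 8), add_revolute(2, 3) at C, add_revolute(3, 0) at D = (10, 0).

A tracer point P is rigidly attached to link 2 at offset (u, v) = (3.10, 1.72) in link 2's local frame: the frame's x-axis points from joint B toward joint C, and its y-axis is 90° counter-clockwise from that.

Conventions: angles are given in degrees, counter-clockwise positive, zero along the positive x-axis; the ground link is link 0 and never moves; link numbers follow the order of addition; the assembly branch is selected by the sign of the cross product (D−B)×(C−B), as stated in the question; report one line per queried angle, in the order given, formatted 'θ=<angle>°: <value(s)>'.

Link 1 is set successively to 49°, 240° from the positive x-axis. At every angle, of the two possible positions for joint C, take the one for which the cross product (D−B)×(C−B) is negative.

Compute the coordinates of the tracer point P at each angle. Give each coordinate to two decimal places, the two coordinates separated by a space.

A=(0,0), D=(10.00,0)
θ=49°: B = A + 3.00·(cos49°, sin49°) = (1.9682, 2.2641)
θ=49°: |BD| = 8.3448
θ=49°: circle(B,10.00) ∩ circle(D,8.00): a=6.3294, h=7.7420
θ=49°:   candidates: C₊=(10.1608,7.9984) cross=64.606; C₋=(5.9596,-6.9047) cross=-64.606
θ=49°:   branch - wants cross < 0 → take C=(5.9596,-6.9047) (cross=-64.606)
θ=49°: ex = (C−B)/|BC| = (0.3991,-0.9169); ey = (0.9169,0.3991)
θ=49°: P = B + 3.10·ex + 1.72·ey = (4.7826,0.1083)
θ=240°: B = A + 3.00·(cos240°, sin240°) = (-1.5000, -2.5981)
θ=240°: |BD| = 11.7898
θ=240°: circle(B,10.00) ∩ circle(D,8.00): a=7.4217, h=6.7022
θ=240°:   candidates: C₊=(4.2623,5.5748) cross=79.017; C₋=(7.2161,-7.5000) cross=-79.017
θ=240°:   branch - wants cross < 0 → take C=(7.2161,-7.5000) (cross=-79.017)
θ=240°: ex = (C−B)/|BC| = (0.8716,-0.4902); ey = (0.4902,0.8716)
θ=240°: P = B + 3.10·ex + 1.72·ey = (2.0451,-2.6185)

θ=49°: 4.78 0.11
θ=240°: 2.05 -2.62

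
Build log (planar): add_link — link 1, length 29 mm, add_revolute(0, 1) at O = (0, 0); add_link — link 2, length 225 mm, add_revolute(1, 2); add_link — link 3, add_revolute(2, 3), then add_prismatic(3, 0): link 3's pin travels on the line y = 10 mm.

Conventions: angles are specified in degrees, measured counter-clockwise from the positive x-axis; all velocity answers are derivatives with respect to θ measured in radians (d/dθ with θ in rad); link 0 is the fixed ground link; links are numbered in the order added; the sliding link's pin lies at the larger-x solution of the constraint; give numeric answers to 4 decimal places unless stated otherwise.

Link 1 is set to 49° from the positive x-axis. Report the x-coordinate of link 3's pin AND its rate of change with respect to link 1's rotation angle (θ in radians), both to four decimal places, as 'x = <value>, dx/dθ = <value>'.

geometry: r = 29 mm, L = 225 mm, e = 10 mm
crank pin P = (r cos θ, r sin θ) = (19.025712, 21.886578)
h = r sin θ − e = 21.886578 − 10 = 11.886578
x = r cos θ + √(L² − h²) = 19.025712 + 224.685801 = 243.711513
dx/dθ = −r sin θ − h·r cos θ/√(L² − h²) (θ in radians; h = 11.886578) = -22.893097

x = 243.7115, dx/dθ = -22.8931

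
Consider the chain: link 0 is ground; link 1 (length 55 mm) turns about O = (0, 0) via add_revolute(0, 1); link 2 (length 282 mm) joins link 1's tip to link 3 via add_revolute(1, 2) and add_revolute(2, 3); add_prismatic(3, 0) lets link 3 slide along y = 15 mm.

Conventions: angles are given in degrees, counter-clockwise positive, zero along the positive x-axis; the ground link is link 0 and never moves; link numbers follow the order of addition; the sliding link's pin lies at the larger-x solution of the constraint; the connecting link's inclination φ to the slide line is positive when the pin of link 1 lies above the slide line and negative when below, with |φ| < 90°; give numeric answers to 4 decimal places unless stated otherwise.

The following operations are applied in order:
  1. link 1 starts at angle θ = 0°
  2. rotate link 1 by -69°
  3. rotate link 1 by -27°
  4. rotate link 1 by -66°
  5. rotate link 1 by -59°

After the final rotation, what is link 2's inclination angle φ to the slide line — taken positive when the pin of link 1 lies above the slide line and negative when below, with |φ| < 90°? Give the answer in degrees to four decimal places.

geometry: r = 55 mm, L = 282 mm, e = 15 mm; θ starts at 0°
rotate link 1 by -69°: θ ← 0° -69° = -69°
rotate link 1 by -27°: θ ← -69° -27° = -96°
rotate link 1 by -66°: θ ← -96° -66° = -162°
rotate link 1 by -59°: θ ← -162° -59° = -221°
h = r sin θ − e = 36.083247 − 15 = 21.083247
sin φ = h / L = 21.083247 / 282 = 0.07476329
φ = arcsin(0.07476329) = 4.287621°

4.2876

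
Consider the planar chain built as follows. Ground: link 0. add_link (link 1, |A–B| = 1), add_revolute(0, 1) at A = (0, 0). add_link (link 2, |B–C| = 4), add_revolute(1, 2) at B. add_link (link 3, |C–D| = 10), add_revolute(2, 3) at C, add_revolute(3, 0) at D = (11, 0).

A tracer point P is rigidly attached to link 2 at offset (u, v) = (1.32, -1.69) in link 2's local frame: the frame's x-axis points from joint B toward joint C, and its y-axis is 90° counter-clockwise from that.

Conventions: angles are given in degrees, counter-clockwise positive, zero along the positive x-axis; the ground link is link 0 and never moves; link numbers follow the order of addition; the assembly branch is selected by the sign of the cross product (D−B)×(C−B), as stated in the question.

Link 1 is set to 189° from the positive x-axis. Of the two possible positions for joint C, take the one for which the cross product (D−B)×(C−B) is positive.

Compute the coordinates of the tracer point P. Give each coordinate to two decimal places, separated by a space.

A=(0,0), D=(11.00,0)
B = A + 1.00·(cos189°, sin189°) = (-0.9877, -0.1564)
|BD| = 11.9887
circle(B,4.00) ∩ circle(D,10.00): a=2.4911, h=3.1296
  candidates: C₊=(1.4623,3.0054) cross=37.520; C₋=(1.5440,-3.2533) cross=-37.520
  branch + wants cross > 0 → take C=(1.4623,3.0054) (cross=37.520)
ex = (C−B)/|BC| = (0.6125,0.7905); ey = (-0.7905,0.6125)
P = B + 1.32·ex + -1.69·ey = (1.1567,-0.1481)

1.16 -0.15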